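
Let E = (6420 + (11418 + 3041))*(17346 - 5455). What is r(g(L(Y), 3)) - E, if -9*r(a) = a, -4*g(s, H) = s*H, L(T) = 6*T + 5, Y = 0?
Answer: -2979266263/12 ≈ -2.4827e+8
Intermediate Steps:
L(T) = 5 + 6*T
g(s, H) = -H*s/4 (g(s, H) = -s*H/4 = -H*s/4)
r(a) = -a/9
E = 248272189 (E = (6420 + 14459)*11891 = 20879*11891 = 248272189)
r(g(L(Y), 3)) - E = -(-1)*3*(5 + 6*0)/36 - 1*248272189 = -(-1)*3*(5 + 0)/36 - 248272189 = -(-1)*3*5/36 - 248272189 = -⅑*(-15/4) - 248272189 = 5/12 - 248272189 = -2979266263/12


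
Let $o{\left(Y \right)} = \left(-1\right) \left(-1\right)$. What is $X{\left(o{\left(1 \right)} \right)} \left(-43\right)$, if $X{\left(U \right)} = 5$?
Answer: $-215$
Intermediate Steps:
$o{\left(Y \right)} = 1$
$X{\left(o{\left(1 \right)} \right)} \left(-43\right) = 5 \left(-43\right) = -215$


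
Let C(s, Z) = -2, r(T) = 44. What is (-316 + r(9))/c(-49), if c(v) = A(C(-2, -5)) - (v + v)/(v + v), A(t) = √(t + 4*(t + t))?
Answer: 272/19 + 816*I*√2/19 ≈ 14.316 + 60.737*I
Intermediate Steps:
A(t) = 3*√t (A(t) = √(t + 4*(2*t)) = √(t + 8*t) = √(9*t) = 3*√t)
c(v) = -1 + 3*I*√2 (c(v) = 3*√(-2) - (v + v)/(v + v) = 3*(I*√2) - 2*v/(2*v) = 3*I*√2 - 2*v*1/(2*v) = 3*I*√2 - 1*1 = 3*I*√2 - 1 = -1 + 3*I*√2)
(-316 + r(9))/c(-49) = (-316 + 44)/(-1 + 3*I*√2) = -272/(-1 + 3*I*√2)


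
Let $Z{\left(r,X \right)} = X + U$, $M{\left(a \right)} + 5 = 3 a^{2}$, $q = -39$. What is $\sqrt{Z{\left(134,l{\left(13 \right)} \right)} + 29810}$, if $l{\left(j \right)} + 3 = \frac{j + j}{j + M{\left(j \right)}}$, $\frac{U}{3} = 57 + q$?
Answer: $\frac{\sqrt{7919897115}}{515} \approx 172.8$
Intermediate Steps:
$M{\left(a \right)} = -5 + 3 a^{2}$
$U = 54$ ($U = 3 \left(57 - 39\right) = 3 \cdot 18 = 54$)
$l{\left(j \right)} = -3 + \frac{2 j}{-5 + j + 3 j^{2}}$ ($l{\left(j \right)} = -3 + \frac{j + j}{j + \left(-5 + 3 j^{2}\right)} = -3 + \frac{2 j}{-5 + j + 3 j^{2}}$)
$Z{\left(r,X \right)} = 54 + X$ ($Z{\left(r,X \right)} = X + 54 = 54 + X$)
$\sqrt{Z{\left(134,l{\left(13 \right)} \right)} + 29810} = \sqrt{\left(54 + \frac{15 - 13 - 9 \cdot 13^{2}}{-5 + 13 + 3 \cdot 13^{2}}\right) + 29810} = \sqrt{\left(54 + \frac{15 - 13 - 1521}{-5 + 13 + 3 \cdot 169}\right) + 29810} = \sqrt{\left(54 + \frac{15 - 13 - 1521}{-5 + 13 + 507}\right) + 29810} = \sqrt{\left(54 + \frac{1}{515} \left(-1519\right)\right) + 29810} = \sqrt{\left(54 - \frac{1519}{515}\right) + 29810} = \sqrt{\frac{26291}{515} + 29810} = \sqrt{\frac{15378441}{515}} = \frac{\sqrt{7919897115}}{515}$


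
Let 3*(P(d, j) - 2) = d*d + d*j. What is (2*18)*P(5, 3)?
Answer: 552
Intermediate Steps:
P(d, j) = 2 + d²/3 + d*j/3 (P(d, j) = 2 + (d*d + d*j)/3 = 2 + (d² + d*j)/3 = 2 + (d²/3 + d*j/3) = 2 + d²/3 + d*j/3)
(2*18)*P(5, 3) = (2*18)*(2 + (⅓)*5² + (⅓)*5*3) = 36*(2 + (⅓)*25 + 5) = 36*(2 + 25/3 + 5) = 36*(46/3) = 552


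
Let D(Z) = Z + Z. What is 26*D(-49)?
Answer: -2548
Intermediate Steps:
D(Z) = 2*Z
26*D(-49) = 26*(2*(-49)) = 26*(-98) = -2548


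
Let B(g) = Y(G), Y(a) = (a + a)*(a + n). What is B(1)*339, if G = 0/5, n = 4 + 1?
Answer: 0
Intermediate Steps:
n = 5
G = 0 (G = 0*(1/5) = 0)
Y(a) = 2*a*(5 + a) (Y(a) = (a + a)*(a + 5) = (2*a)*(5 + a) = 2*a*(5 + a))
B(g) = 0 (B(g) = 2*0*(5 + 0) = 2*0*5 = 0)
B(1)*339 = 0*339 = 0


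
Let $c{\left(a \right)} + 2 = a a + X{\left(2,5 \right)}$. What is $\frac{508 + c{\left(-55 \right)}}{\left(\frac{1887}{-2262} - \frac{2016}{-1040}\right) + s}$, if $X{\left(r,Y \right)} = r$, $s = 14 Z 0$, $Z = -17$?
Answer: $\frac{13319410}{4163} \approx 3199.5$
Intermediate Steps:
$s = 0$ ($s = 14 \left(-17\right) 0 = \left(-238\right) 0 = 0$)
$c{\left(a \right)} = a^{2}$ ($c{\left(a \right)} = -2 + \left(a a + 2\right) = -2 + \left(a^{2} + 2\right) = -2 + \left(2 + a^{2}\right) = a^{2}$)
$\frac{508 + c{\left(-55 \right)}}{\left(\frac{1887}{-2262} - \frac{2016}{-1040}\right) + s} = \frac{508 + \left(-55\right)^{2}}{\left(\frac{1887}{-2262} - \frac{2016}{-1040}\right) + 0} = \frac{508 + 3025}{\left(1887 \left(- \frac{1}{2262}\right) - - \frac{126}{65}\right) + 0} = \frac{3533}{\left(- \frac{629}{754} + \frac{126}{65}\right) + 0} = \frac{3533}{\frac{4163}{3770} + 0} = \frac{3533}{\frac{4163}{3770}} = 3533 \cdot \frac{3770}{4163} = \frac{13319410}{4163}$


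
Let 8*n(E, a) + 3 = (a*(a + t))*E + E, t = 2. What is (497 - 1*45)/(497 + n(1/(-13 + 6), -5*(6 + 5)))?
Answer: 25312/24895 ≈ 1.0168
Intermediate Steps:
n(E, a) = -3/8 + E/8 + E*a*(2 + a)/8 (n(E, a) = -3/8 + ((a*(a + 2))*E + E)/8 = -3/8 + ((a*(2 + a))*E + E)/8 = -3/8 + (E*a*(2 + a) + E)/8 = -3/8 + (E + E*a*(2 + a))/8 = -3/8 + (E/8 + E*a*(2 + a)/8) = -3/8 + E/8 + E*a*(2 + a)/8)
(497 - 1*45)/(497 + n(1/(-13 + 6), -5*(6 + 5))) = (497 - 1*45)/(497 + (-3/8 + 1/(8*(-13 + 6)) + (-5*(6 + 5))/(4*(-13 + 6)) + (-5*(6 + 5))²/(8*(-13 + 6)))) = (497 - 45)/(497 + (-3/8 + (⅛)/(-7) + (¼)*(-5*11)/(-7) + (⅛)*(-5*11)²/(-7))) = 452/(497 + (-3/8 + (⅛)*(-⅐) + (¼)*(-⅐)*(-55) + (⅛)*(-⅐)*(-55)²)) = 452/(497 + (-3/8 - 1/56 + 55/28 + (⅛)*(-⅐)*3025)) = 452/(497 + (-3/8 - 1/56 + 55/28 - 3025/56)) = 452/(497 - 2937/56) = 452/(24895/56) = 452*(56/24895) = 25312/24895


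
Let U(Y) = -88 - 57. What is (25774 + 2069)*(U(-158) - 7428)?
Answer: -210855039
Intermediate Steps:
U(Y) = -145
(25774 + 2069)*(U(-158) - 7428) = (25774 + 2069)*(-145 - 7428) = 27843*(-7573) = -210855039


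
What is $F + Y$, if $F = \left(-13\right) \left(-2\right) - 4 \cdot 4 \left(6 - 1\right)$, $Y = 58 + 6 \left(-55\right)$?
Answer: $-326$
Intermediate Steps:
$Y = -272$ ($Y = 58 - 330 = -272$)
$F = -54$ ($F = 26 - 4 \cdot 4 \cdot 5 = 26 - 80 = -54$)
$F + Y = -54 - 272 = -326$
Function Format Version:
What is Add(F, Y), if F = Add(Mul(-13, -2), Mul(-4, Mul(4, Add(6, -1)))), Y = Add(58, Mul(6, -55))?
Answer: -326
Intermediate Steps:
Y = -272 (Y = Add(58, -330) = -272)
F = -54 (F = Add(26, Mul(-4, Mul(4, 5))) = Add(26, Mul(-4, 20)) = Add(26, -80) = -54)
Add(F, Y) = Add(-54, -272) = -326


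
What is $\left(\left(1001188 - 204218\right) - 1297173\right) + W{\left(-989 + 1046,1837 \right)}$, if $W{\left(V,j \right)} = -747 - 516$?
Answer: $-501466$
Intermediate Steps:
$W{\left(V,j \right)} = -1263$ ($W{\left(V,j \right)} = -747 - 516 = -1263$)
$\left(\left(1001188 - 204218\right) - 1297173\right) + W{\left(-989 + 1046,1837 \right)} = \left(\left(1001188 - 204218\right) - 1297173\right) - 1263 = \left(796970 - 1297173\right) - 1263 = -500203 - 1263 = -501466$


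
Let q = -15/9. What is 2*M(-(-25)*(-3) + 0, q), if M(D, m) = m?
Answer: -10/3 ≈ -3.3333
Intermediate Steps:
q = -5/3 (q = -15*1/9 = -5/3 ≈ -1.6667)
2*M(-(-25)*(-3) + 0, q) = 2*(-5/3) = -10/3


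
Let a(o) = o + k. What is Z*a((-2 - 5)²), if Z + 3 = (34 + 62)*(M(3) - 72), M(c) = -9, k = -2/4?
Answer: -754563/2 ≈ -3.7728e+5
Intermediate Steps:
k = -½ (k = -2*¼ = -½ ≈ -0.50000)
a(o) = -½ + o (a(o) = o - ½ = -½ + o)
Z = -7779 (Z = -3 + (34 + 62)*(-9 - 72) = -3 + 96*(-81) = -3 - 7776 = -7779)
Z*a((-2 - 5)²) = -7779*(-½ + (-2 - 5)²) = -7779*(-½ + (-7)²) = -7779*(-½ + 49) = -7779*97/2 = -754563/2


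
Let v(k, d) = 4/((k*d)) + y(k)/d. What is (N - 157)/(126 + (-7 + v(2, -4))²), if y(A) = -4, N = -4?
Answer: -644/673 ≈ -0.95691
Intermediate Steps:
v(k, d) = -4/d + 4/(d*k) (v(k, d) = 4/((k*d)) - 4/d = 4/((d*k)) - 4/d = 4*(1/(d*k)) - 4/d = 4/(d*k) - 4/d = -4/d + 4/(d*k))
(N - 157)/(126 + (-7 + v(2, -4))²) = (-4 - 157)/(126 + (-7 + 4*(1 - 1*2)/(-4*2))²) = -161/(126 + (-7 + 4*(-¼)*(½)*(1 - 2))²) = -161/(126 + (-7 + 4*(-¼)*(½)*(-1))²) = -161/(126 + (-7 + ½)²) = -161/(126 + (-13/2)²) = -161/(126 + 169/4) = -161/673/4 = -161*4/673 = -644/673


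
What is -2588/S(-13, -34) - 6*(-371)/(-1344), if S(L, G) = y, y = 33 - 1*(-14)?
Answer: -85307/1504 ≈ -56.720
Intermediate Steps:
y = 47 (y = 33 + 14 = 47)
S(L, G) = 47
-2588/S(-13, -34) - 6*(-371)/(-1344) = -2588/47 - 6*(-371)/(-1344) = -2588*1/47 + 2226*(-1/1344) = -2588/47 - 53/32 = -85307/1504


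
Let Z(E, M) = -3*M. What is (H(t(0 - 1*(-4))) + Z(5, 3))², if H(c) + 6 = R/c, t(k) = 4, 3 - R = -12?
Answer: 2025/16 ≈ 126.56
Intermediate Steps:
R = 15 (R = 3 - 1*(-12) = 3 + 12 = 15)
H(c) = -6 + 15/c
(H(t(0 - 1*(-4))) + Z(5, 3))² = ((-6 + 15/4) - 3*3)² = ((-6 + 15*(¼)) - 9)² = ((-6 + 15/4) - 9)² = (-9/4 - 9)² = (-45/4)² = 2025/16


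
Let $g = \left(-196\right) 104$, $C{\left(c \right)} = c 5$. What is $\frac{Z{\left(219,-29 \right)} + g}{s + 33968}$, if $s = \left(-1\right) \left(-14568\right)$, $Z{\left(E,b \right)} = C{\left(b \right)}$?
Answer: $- \frac{20529}{48536} \approx -0.42296$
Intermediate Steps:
$C{\left(c \right)} = 5 c$
$Z{\left(E,b \right)} = 5 b$
$s = 14568$
$g = -20384$
$\frac{Z{\left(219,-29 \right)} + g}{s + 33968} = \frac{5 \left(-29\right) - 20384}{14568 + 33968} = \frac{-145 - 20384}{48536} = \left(-20529\right) \frac{1}{48536} = - \frac{20529}{48536}$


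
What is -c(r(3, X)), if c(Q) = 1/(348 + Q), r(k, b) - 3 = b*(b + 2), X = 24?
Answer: -1/975 ≈ -0.0010256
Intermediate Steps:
r(k, b) = 3 + b*(2 + b) (r(k, b) = 3 + b*(b + 2) = 3 + b*(2 + b))
-c(r(3, X)) = -1/(348 + (3 + 24² + 2*24)) = -1/(348 + (3 + 576 + 48)) = -1/(348 + 627) = -1/975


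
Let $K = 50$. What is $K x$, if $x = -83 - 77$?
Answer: $-8000$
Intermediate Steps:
$x = -160$
$K x = 50 \left(-160\right) = -8000$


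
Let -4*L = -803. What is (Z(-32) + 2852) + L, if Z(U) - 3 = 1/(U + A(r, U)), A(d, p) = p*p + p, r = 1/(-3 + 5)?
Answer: 2933521/960 ≈ 3055.8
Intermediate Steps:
r = ½ (r = 1/2 = ½ ≈ 0.50000)
L = 803/4 (L = -¼*(-803) = 803/4 ≈ 200.75)
A(d, p) = p + p² (A(d, p) = p² + p = p + p²)
Z(U) = 3 + 1/(U + U*(1 + U))
(Z(-32) + 2852) + L = ((1 + 3*(-32)² + 6*(-32))/((-32)*(2 - 32)) + 2852) + 803/4 = (-1/32*(1 + 3*1024 - 192)/(-30) + 2852) + 803/4 = (-1/32*(-1/30)*(1 + 3072 - 192) + 2852) + 803/4 = (-1/32*(-1/30)*2881 + 2852) + 803/4 = (2881/960 + 2852) + 803/4 = 2740801/960 + 803/4 = 2933521/960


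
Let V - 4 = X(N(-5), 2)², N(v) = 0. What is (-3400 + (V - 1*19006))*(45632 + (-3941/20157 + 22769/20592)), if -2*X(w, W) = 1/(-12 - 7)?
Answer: -68079139083778419667/66596147904 ≈ -1.0223e+9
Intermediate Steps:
X(w, W) = 1/38 (X(w, W) = -1/(2*(-12 - 7)) = -½/(-19) = -½*(-1/19) = 1/38)
V = 5777/1444 (V = 4 + (1/38)² = 4 + 1/1444 = 5777/1444 ≈ 4.0007)
(-3400 + (V - 1*19006))*(45632 + (-3941/20157 + 22769/20592)) = (-3400 + (5777/1444 - 1*19006))*(45632 + (-3941/20157 + 22769/20592)) = (-3400 + (5777/1444 - 19006))*(45632 + (-3941*1/20157 + 22769*(1/20592))) = (-3400 - 27438887/1444)*(45632 + (-3941/20157 + 22769/20592)) = -32348487*(45632 + 125933887/138357648)/1444 = -32348487/1444*6313662127423/138357648 = -68079139083778419667/66596147904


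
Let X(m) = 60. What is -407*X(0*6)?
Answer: -24420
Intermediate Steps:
-407*X(0*6) = -407*60 = -24420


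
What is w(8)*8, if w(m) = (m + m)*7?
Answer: 896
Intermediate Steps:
w(m) = 14*m (w(m) = (2*m)*7 = 14*m)
w(8)*8 = (14*8)*8 = 112*8 = 896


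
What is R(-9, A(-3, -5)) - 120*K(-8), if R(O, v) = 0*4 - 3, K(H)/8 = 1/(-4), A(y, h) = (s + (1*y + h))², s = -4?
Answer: 237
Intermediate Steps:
A(y, h) = (-4 + h + y)² (A(y, h) = (-4 + (1*y + h))² = (-4 + (y + h))² = (-4 + (h + y))² = (-4 + h + y)²)
K(H) = -2 (K(H) = 8/(-4) = 8*(-¼) = -2)
R(O, v) = -3 (R(O, v) = 0 - 3 = -3)
R(-9, A(-3, -5)) - 120*K(-8) = -3 - 120*(-2) = -3 + 240 = 237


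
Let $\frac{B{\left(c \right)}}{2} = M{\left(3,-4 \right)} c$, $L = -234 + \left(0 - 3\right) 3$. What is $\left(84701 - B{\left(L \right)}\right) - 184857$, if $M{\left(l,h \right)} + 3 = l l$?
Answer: $-97240$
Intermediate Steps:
$M{\left(l,h \right)} = -3 + l^{2}$ ($M{\left(l,h \right)} = -3 + l l = -3 + l^{2}$)
$L = -243$ ($L = -234 - 9 = -243$)
$B{\left(c \right)} = 12 c$ ($B{\left(c \right)} = 2 \left(-3 + 3^{2}\right) c = 2 \left(-3 + 9\right) c = 2 \cdot 6 c = 12 c$)
$\left(84701 - B{\left(L \right)}\right) - 184857 = \left(84701 - 12 \left(-243\right)\right) - 184857 = \left(84701 - -2916\right) - 184857 = \left(84701 + 2916\right) - 184857 = 87617 - 184857 = -97240$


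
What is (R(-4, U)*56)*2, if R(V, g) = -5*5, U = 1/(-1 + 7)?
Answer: -2800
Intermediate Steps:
U = 1/6 ≈ 0.16667
R(V, g) = -25
(R(-4, U)*56)*2 = -25*56*2 = -1400*2 = -2800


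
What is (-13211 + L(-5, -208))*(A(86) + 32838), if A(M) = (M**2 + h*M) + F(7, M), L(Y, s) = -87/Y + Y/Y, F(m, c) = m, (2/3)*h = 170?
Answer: -4100985673/5 ≈ -8.2020e+8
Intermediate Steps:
h = 255 (h = (3/2)*170 = 255)
L(Y, s) = 1 - 87/Y (L(Y, s) = -87/Y + 1 = 1 - 87/Y)
A(M) = 7 + M**2 + 255*M (A(M) = (M**2 + 255*M) + 7 = 7 + M**2 + 255*M)
(-13211 + L(-5, -208))*(A(86) + 32838) = (-13211 + (-87 - 5)/(-5))*((7 + 86**2 + 255*86) + 32838) = (-13211 - 1/5*(-92))*((7 + 7396 + 21930) + 32838) = (-13211 + 92/5)*(29333 + 32838) = -65963/5*62171 = -4100985673/5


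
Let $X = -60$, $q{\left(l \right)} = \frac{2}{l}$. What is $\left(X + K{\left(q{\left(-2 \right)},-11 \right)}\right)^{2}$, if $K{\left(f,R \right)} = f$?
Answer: $3721$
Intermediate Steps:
$\left(X + K{\left(q{\left(-2 \right)},-11 \right)}\right)^{2} = \left(-60 + \frac{2}{-2}\right)^{2} = \left(-60 + 2 \left(- \frac{1}{2}\right)\right)^{2} = \left(-60 - 1\right)^{2} = \left(-61\right)^{2} = 3721$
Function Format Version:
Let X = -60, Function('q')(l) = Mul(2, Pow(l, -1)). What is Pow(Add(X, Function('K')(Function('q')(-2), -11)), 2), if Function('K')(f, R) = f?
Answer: 3721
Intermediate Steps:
Pow(Add(X, Function('K')(Function('q')(-2), -11)), 2) = Pow(Add(-60, Mul(2, Pow(-2, -1))), 2) = Pow(Add(-60, Mul(2, Rational(-1, 2))), 2) = Pow(Add(-60, -1), 2) = Pow(-61, 2) = 3721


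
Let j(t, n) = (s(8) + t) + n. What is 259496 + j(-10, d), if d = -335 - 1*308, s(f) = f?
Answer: 258851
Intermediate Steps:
d = -643 (d = -335 - 308 = -643)
j(t, n) = 8 + n + t (j(t, n) = (8 + t) + n = 8 + n + t)
259496 + j(-10, d) = 259496 + (8 - 643 - 10) = 259496 - 645 = 258851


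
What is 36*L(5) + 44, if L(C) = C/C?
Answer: 80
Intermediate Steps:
L(C) = 1
36*L(5) + 44 = 36*1 + 44 = 36 + 44 = 80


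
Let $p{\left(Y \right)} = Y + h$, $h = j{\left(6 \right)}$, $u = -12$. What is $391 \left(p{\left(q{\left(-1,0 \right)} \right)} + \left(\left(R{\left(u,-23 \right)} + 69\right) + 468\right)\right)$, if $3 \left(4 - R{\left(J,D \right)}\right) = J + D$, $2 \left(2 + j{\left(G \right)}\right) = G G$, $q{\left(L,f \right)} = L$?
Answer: $\frac{665873}{3} \approx 2.2196 \cdot 10^{5}$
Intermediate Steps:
$j{\left(G \right)} = -2 + \frac{G^{2}}{2}$ ($j{\left(G \right)} = -2 + \frac{G G}{2} = -2 + \frac{G^{2}}{2}$)
$h = 16$ ($h = -2 + \frac{6^{2}}{2} = -2 + \frac{1}{2} \cdot 36 = -2 + 18 = 16$)
$R{\left(J,D \right)} = 4 - \frac{D}{3} - \frac{J}{3}$ ($R{\left(J,D \right)} = 4 - \frac{J + D}{3} = 4 - \frac{D + J}{3} = 4 - \left(\frac{D}{3} + \frac{J}{3}\right) = 4 - \frac{D}{3} - \frac{J}{3}$)
$p{\left(Y \right)} = 16 + Y$ ($p{\left(Y \right)} = Y + 16 = 16 + Y$)
$391 \left(p{\left(q{\left(-1,0 \right)} \right)} + \left(\left(R{\left(u,-23 \right)} + 69\right) + 468\right)\right) = 391 \left(\left(16 - 1\right) + \left(\left(\left(4 - - \frac{23}{3} - -4\right) + 69\right) + 468\right)\right) = 391 \left(15 + \left(\left(\left(4 + \frac{23}{3} + 4\right) + 69\right) + 468\right)\right) = 391 \left(15 + \left(\left(\frac{47}{3} + 69\right) + 468\right)\right) = 391 \left(15 + \left(\frac{254}{3} + 468\right)\right) = 391 \left(15 + \frac{1658}{3}\right) = 391 \cdot \frac{1703}{3} = \frac{665873}{3}$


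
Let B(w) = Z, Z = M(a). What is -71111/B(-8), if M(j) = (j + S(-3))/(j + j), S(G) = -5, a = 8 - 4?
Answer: 568888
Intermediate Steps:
a = 4
M(j) = (-5 + j)/(2*j) (M(j) = (j - 5)/(j + j) = (-5 + j)/((2*j)) = (-5 + j)*(1/(2*j)) = (-5 + j)/(2*j))
Z = -⅛ (Z = (½)*(-5 + 4)/4 = (½)*(¼)*(-1) = -⅛ ≈ -0.12500)
B(w) = -⅛
-71111/B(-8) = -71111/(-⅛) = -71111*(-8) = 568888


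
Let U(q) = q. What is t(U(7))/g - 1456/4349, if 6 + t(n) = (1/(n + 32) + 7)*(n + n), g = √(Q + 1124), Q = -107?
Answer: -1456/4349 + 3602*√113/13221 ≈ 2.5613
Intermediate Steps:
g = 3*√113 (g = √(-107 + 1124) = √1017 = 3*√113 ≈ 31.890)
t(n) = -6 + 2*n*(7 + 1/(32 + n)) (t(n) = -6 + (1/(n + 32) + 7)*(n + n) = -6 + (1/(32 + n) + 7)*(2*n) = -6 + (7 + 1/(32 + n))*(2*n) = -6 + 2*n*(7 + 1/(32 + n)))
t(U(7))/g - 1456/4349 = (2*(-96 + 7*7² + 222*7)/(32 + 7))/((3*√113)) - 1456/4349 = (2*(-96 + 7*49 + 1554)/39)*(√113/339) - 1456*1/4349 = (2*(1/39)*(-96 + 343 + 1554))*(√113/339) - 1456/4349 = (2*(1/39)*1801)*(√113/339) - 1456/4349 = 3602*(√113/339)/39 - 1456/4349 = 3602*√113/13221 - 1456/4349 = -1456/4349 + 3602*√113/13221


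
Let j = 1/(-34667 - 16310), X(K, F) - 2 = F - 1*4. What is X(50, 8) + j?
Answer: 305861/50977 ≈ 6.0000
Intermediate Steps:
X(K, F) = -2 + F (X(K, F) = 2 + (F - 1*4) = 2 + (F - 4) = 2 + (-4 + F) = -2 + F)
j = -1/50977 (j = 1/(-50977) = -1/50977 ≈ -1.9617e-5)
X(50, 8) + j = (-2 + 8) - 1/50977 = 6 - 1/50977 = 305861/50977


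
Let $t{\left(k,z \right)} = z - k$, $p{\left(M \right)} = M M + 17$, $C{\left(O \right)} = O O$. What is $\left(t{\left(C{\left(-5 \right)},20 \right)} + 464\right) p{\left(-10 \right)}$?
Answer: $53703$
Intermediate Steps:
$C{\left(O \right)} = O^{2}$
$p{\left(M \right)} = 17 + M^{2}$ ($p{\left(M \right)} = M^{2} + 17 = 17 + M^{2}$)
$\left(t{\left(C{\left(-5 \right)},20 \right)} + 464\right) p{\left(-10 \right)} = \left(\left(20 - \left(-5\right)^{2}\right) + 464\right) \left(17 + \left(-10\right)^{2}\right) = \left(\left(20 - 25\right) + 464\right) \left(17 + 100\right) = \left(\left(20 - 25\right) + 464\right) 117 = \left(-5 + 464\right) 117 = 459 \cdot 117 = 53703$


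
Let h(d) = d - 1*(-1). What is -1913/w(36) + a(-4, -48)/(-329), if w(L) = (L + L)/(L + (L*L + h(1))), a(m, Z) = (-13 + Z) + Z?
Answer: -419790535/11844 ≈ -35443.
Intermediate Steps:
a(m, Z) = -13 + 2*Z
h(d) = 1 + d (h(d) = d + 1 = 1 + d)
w(L) = 2*L/(2 + L + L**2) (w(L) = (L + L)/(L + (L*L + (1 + 1))) = (2*L)/(L + (L**2 + 2)) = (2*L)/(L + (2 + L**2)) = (2*L)/(2 + L + L**2) = 2*L/(2 + L + L**2))
-1913/w(36) + a(-4, -48)/(-329) = -1913/(2*36/(2 + 36 + 36**2)) + (-13 + 2*(-48))/(-329) = -1913/(2*36/(2 + 36 + 1296)) + (-13 - 96)*(-1/329) = -1913/(2*36/1334) - 109*(-1/329) = -1913/(2*36*(1/1334)) + 109/329 = -1913/36/667 + 109/329 = -1913*667/36 + 109/329 = -1275971/36 + 109/329 = -419790535/11844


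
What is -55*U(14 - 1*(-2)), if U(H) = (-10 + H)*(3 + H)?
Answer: -6270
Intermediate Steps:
-55*U(14 - 1*(-2)) = -55*(-30 + (14 - 1*(-2))² - 7*(14 - 1*(-2))) = -55*(-30 + (14 + 2)² - 7*(14 + 2)) = -55*(-30 + 16² - 7*16) = -55*(-30 + 256 - 112) = -55*114 = -6270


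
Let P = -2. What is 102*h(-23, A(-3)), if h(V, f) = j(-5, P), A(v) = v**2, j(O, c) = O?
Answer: -510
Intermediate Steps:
h(V, f) = -5
102*h(-23, A(-3)) = 102*(-5) = -510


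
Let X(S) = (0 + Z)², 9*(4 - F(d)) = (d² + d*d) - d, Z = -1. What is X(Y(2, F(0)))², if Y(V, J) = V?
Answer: 1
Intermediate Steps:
F(d) = 4 - 2*d²/9 + d/9 (F(d) = 4 - ((d² + d*d) - d)/9 = 4 - ((d² + d²) - d)/9 = 4 - (2*d² - d)/9 = 4 - (-d + 2*d²)/9 = 4 + (-2*d²/9 + d/9) = 4 - 2*d²/9 + d/9)
X(S) = 1 (X(S) = (0 - 1)² = (-1)² = 1)
X(Y(2, F(0)))² = 1² = 1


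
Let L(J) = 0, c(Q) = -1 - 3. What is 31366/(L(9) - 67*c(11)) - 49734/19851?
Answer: 101552959/886678 ≈ 114.53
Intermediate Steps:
c(Q) = -4
31366/(L(9) - 67*c(11)) - 49734/19851 = 31366/(0 - 67*(-4)) - 49734/19851 = 31366/(0 + 268) - 49734*1/19851 = 31366/268 - 16578/6617 = 31366*(1/268) - 16578/6617 = 15683/134 - 16578/6617 = 101552959/886678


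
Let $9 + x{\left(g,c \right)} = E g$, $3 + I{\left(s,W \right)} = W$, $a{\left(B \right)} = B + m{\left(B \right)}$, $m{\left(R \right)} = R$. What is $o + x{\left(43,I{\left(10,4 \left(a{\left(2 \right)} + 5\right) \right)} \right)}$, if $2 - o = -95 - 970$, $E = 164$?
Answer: $8110$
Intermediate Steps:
$o = 1067$ ($o = 2 - \left(-95 - 970\right) = 2 - -1065 = 2 + 1065 = 1067$)
$a{\left(B \right)} = 2 B$ ($a{\left(B \right)} = B + B = 2 B$)
$I{\left(s,W \right)} = -3 + W$
$x{\left(g,c \right)} = -9 + 164 g$
$o + x{\left(43,I{\left(10,4 \left(a{\left(2 \right)} + 5\right) \right)} \right)} = 1067 + \left(-9 + 164 \cdot 43\right) = 1067 + \left(-9 + 7052\right) = 1067 + 7043 = 8110$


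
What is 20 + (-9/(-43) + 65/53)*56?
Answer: 228812/2279 ≈ 100.40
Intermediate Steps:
20 + (-9/(-43) + 65/53)*56 = 20 + (-9*(-1/43) + 65*(1/53))*56 = 20 + (9/43 + 65/53)*56 = 20 + (3272/2279)*56 = 20 + 183232/2279 = 228812/2279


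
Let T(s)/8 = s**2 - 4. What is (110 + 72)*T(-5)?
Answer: 30576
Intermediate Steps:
T(s) = -32 + 8*s**2 (T(s) = 8*(s**2 - 4) = 8*(-4 + s**2) = -32 + 8*s**2)
(110 + 72)*T(-5) = (110 + 72)*(-32 + 8*(-5)**2) = 182*(-32 + 8*25) = 182*(-32 + 200) = 182*168 = 30576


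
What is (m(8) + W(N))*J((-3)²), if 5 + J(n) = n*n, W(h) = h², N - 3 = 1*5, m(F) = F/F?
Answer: 4940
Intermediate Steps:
m(F) = 1
N = 8 (N = 3 + 1*5 = 3 + 5 = 8)
J(n) = -5 + n² (J(n) = -5 + n*n = -5 + n²)
(m(8) + W(N))*J((-3)²) = (1 + 8²)*(-5 + ((-3)²)²) = (1 + 64)*(-5 + 9²) = 65*(-5 + 81) = 65*76 = 4940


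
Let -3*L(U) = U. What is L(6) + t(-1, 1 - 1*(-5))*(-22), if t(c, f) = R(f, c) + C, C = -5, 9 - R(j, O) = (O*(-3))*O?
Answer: -156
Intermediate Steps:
R(j, O) = 9 + 3*O² (R(j, O) = 9 - O*(-3)*O = 9 - (-3*O)*O = 9 - (-3)*O² = 9 + 3*O²)
L(U) = -U/3
t(c, f) = 4 + 3*c² (t(c, f) = (9 + 3*c²) - 5 = 4 + 3*c²)
L(6) + t(-1, 1 - 1*(-5))*(-22) = -⅓*6 + (4 + 3*(-1)²)*(-22) = -2 + (4 + 3*1)*(-22) = -2 + (4 + 3)*(-22) = -2 + 7*(-22) = -2 - 154 = -156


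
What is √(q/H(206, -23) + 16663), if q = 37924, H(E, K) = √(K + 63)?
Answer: √(416575 + 47405*√10)/5 ≈ 150.53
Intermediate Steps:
H(E, K) = √(63 + K)
√(q/H(206, -23) + 16663) = √(37924/(√(63 - 23)) + 16663) = √(37924/(√40) + 16663) = √(37924/((2*√10)) + 16663) = √(37924*(√10/20) + 16663) = √(9481*√10/5 + 16663) = √(16663 + 9481*√10/5)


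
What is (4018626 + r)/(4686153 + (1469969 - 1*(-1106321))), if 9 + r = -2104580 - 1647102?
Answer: 266935/7262443 ≈ 0.036756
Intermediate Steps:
r = -3751691 (r = -9 + (-2104580 - 1647102) = -9 - 3751682 = -3751691)
(4018626 + r)/(4686153 + (1469969 - 1*(-1106321))) = (4018626 - 3751691)/(4686153 + (1469969 - 1*(-1106321))) = 266935/(4686153 + (1469969 + 1106321)) = 266935/(4686153 + 2576290) = 266935/7262443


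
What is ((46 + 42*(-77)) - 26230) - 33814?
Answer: -63232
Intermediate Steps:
((46 + 42*(-77)) - 26230) - 33814 = ((46 - 3234) - 26230) - 33814 = (-3188 - 26230) - 33814 = -29418 - 33814 = -63232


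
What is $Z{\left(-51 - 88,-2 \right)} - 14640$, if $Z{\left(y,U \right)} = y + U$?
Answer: $-14781$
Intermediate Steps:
$Z{\left(y,U \right)} = U + y$
$Z{\left(-51 - 88,-2 \right)} - 14640 = \left(-2 - 139\right) - 14640 = -141 - 14640 = -14781$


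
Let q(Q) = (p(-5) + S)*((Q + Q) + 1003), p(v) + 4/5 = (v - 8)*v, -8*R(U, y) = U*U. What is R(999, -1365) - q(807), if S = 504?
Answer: -64469181/40 ≈ -1.6117e+6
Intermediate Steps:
R(U, y) = -U²/8 (R(U, y) = -U*U/8 = -U²/8)
p(v) = -⅘ + v*(-8 + v) (p(v) = -⅘ + (v - 8)*v = -⅘ + (-8 + v)*v = -⅘ + v*(-8 + v))
q(Q) = 2849523/5 + 5682*Q/5 (q(Q) = ((-⅘ + (-5)² - 8*(-5)) + 504)*((Q + Q) + 1003) = ((-⅘ + 25 + 40) + 504)*(2*Q + 1003) = (321/5 + 504)*(1003 + 2*Q) = 2841*(1003 + 2*Q)/5 = 2849523/5 + 5682*Q/5)
R(999, -1365) - q(807) = -⅛*999² - (2849523/5 + (5682/5)*807) = -⅛*998001 - (2849523/5 + 4585374/5) = -998001/8 - 1*7434897/5 = -998001/8 - 7434897/5 = -64469181/40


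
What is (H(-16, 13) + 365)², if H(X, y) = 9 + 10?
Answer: 147456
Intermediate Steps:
H(X, y) = 19
(H(-16, 13) + 365)² = (19 + 365)² = 384² = 147456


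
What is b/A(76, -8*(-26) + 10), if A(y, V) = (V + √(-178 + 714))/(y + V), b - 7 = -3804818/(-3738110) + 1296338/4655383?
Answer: 1156660915761014916/102212607257894555 - 10611568034504724*√134/102212607257894555 ≈ 10.114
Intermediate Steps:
b = 72187537649692/8701166873065 (b = 7 + (-3804818/(-3738110) + 1296338/4655383) = 7 + (-3804818*(-1/3738110) + 1296338*(1/4655383)) = 7 + (1902409/1869055 + 1296338/4655383) = 7 + 11279369538237/8701166873065 = 72187537649692/8701166873065 ≈ 8.2963)
A(y, V) = (V + 2*√134)/(V + y) (A(y, V) = (V + √536)/(V + y) = (V + 2*√134)/(V + y))
b/A(76, -8*(-26) + 10) = 72187537649692/(8701166873065*((((-8*(-26) + 10) + 2*√134)/((-8*(-26) + 10) + 76)))) = 72187537649692/(8701166873065*((((208 + 10) + 2*√134)/((208 + 10) + 76)))) = 72187537649692/(8701166873065*(((218 + 2*√134)/(218 + 76)))) = 72187537649692/(8701166873065*(((218 + 2*√134)/294))) = 72187537649692/(8701166873065*(109/147 + √134/147))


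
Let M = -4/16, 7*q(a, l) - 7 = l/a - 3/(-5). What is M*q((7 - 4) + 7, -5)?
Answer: -71/280 ≈ -0.25357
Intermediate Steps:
q(a, l) = 38/35 + l/(7*a) (q(a, l) = 1 + (l/a - 3/(-5))/7 = 1 + (l/a - 3*(-⅕))/7 = 1 + (l/a + ⅗)/7 = 1 + (⅗ + l/a)/7 = 1 + (3/35 + l/(7*a)) = 38/35 + l/(7*a))
M = -¼ (M = -4*1/16 = -¼ ≈ -0.25000)
M*q((7 - 4) + 7, -5) = -(38/35 + (⅐)*(-5)/((7 - 4) + 7))/4 = -(38/35 + (⅐)*(-5)/(3 + 7))/4 = -(38/35 + (⅐)*(-5)/10)/4 = -(38/35 + (⅐)*(-5)*(⅒))/4 = -(38/35 - 1/14)/4 = -¼*71/70 = -71/280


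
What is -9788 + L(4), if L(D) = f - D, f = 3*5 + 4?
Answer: -9773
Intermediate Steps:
f = 19 (f = 15 + 4 = 19)
L(D) = 19 - D
-9788 + L(4) = -9788 + (19 - 1*4) = -9788 + (19 - 4) = -9788 + 15 = -9773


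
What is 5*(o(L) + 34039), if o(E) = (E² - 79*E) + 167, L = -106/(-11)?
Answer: 20290240/121 ≈ 1.6769e+5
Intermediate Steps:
L = 106/11 (L = -106*(-1/11) = 106/11 ≈ 9.6364)
o(E) = 167 + E² - 79*E
5*(o(L) + 34039) = 5*((167 + (106/11)² - 79*106/11) + 34039) = 5*((167 + 11236/121 - 8374/11) + 34039) = 5*(-60671/121 + 34039) = 5*(4058048/121) = 20290240/121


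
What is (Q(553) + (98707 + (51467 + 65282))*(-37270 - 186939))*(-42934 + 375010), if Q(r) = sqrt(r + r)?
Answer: -16041653214175104 + 332076*sqrt(1106) ≈ -1.6042e+16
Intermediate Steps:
Q(r) = sqrt(2)*sqrt(r) (Q(r) = sqrt(2*r) = sqrt(2)*sqrt(r))
(Q(553) + (98707 + (51467 + 65282))*(-37270 - 186939))*(-42934 + 375010) = (sqrt(2)*sqrt(553) + (98707 + (51467 + 65282))*(-37270 - 186939))*(-42934 + 375010) = (sqrt(1106) + (98707 + 116749)*(-224209))*332076 = (sqrt(1106) + 215456*(-224209))*332076 = (sqrt(1106) - 48307174304)*332076 = (-48307174304 + sqrt(1106))*332076 = -16041653214175104 + 332076*sqrt(1106)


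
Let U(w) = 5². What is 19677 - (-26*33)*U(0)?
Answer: 41127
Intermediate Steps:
U(w) = 25
19677 - (-26*33)*U(0) = 19677 - (-26*33)*25 = 19677 - (-858)*25 = 19677 - 1*(-21450) = 19677 + 21450 = 41127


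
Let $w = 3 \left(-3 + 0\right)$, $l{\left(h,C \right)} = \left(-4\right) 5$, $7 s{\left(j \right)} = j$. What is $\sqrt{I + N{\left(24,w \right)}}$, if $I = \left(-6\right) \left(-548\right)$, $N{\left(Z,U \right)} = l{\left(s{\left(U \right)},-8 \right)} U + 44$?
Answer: $2 \sqrt{878} \approx 59.262$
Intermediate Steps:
$s{\left(j \right)} = \frac{j}{7}$
$l{\left(h,C \right)} = -20$
$w = -9$ ($w = 3 \left(-3\right) = -9$)
$N{\left(Z,U \right)} = 44 - 20 U$ ($N{\left(Z,U \right)} = - 20 U + 44 = 44 - 20 U$)
$I = 3288$
$\sqrt{I + N{\left(24,w \right)}} = \sqrt{3288 + \left(44 - -180\right)} = \sqrt{3288 + \left(44 + 180\right)} = \sqrt{3288 + 224} = \sqrt{3512} = 2 \sqrt{878}$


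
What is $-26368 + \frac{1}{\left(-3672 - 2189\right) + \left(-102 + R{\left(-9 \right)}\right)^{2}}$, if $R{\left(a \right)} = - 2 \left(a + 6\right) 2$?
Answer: $- \frac{59037951}{2239} \approx -26368.0$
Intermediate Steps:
$R{\left(a \right)} = -24 - 4 a$ ($R{\left(a \right)} = - 2 \left(6 + a\right) 2 = \left(-12 - 2 a\right) 2 = -24 - 4 a$)
$-26368 + \frac{1}{\left(-3672 - 2189\right) + \left(-102 + R{\left(-9 \right)}\right)^{2}} = -26368 + \frac{1}{\left(-3672 - 2189\right) + \left(-102 - -12\right)^{2}} = -26368 + \frac{1}{\left(-3672 - 2189\right) + \left(-102 + \left(-24 + 36\right)\right)^{2}} = -26368 + \frac{1}{-5861 + \left(-102 + 12\right)^{2}} = -26368 + \frac{1}{-5861 + \left(-90\right)^{2}} = -26368 + \frac{1}{-5861 + 8100} = -26368 + \frac{1}{2239} = - \frac{59037951}{2239}$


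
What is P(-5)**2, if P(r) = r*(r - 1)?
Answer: 900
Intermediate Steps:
P(r) = r*(-1 + r)
P(-5)**2 = (-5*(-1 - 5))**2 = (-5*(-6))**2 = 30**2 = 900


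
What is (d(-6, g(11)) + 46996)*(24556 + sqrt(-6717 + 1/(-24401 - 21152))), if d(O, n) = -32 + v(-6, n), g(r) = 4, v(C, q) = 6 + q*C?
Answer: 1152805976 + 46946*I*sqrt(13938284254606)/45553 ≈ 1.1528e+9 + 3.8476e+6*I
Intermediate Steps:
v(C, q) = 6 + C*q
d(O, n) = -26 - 6*n (d(O, n) = -32 + (6 - 6*n) = -26 - 6*n)
(d(-6, g(11)) + 46996)*(24556 + sqrt(-6717 + 1/(-24401 - 21152))) = ((-26 - 6*4) + 46996)*(24556 + sqrt(-6717 + 1/(-24401 - 21152))) = ((-26 - 24) + 46996)*(24556 + sqrt(-6717 + 1/(-45553))) = (-50 + 46996)*(24556 + sqrt(-6717 - 1/45553)) = 46946*(24556 + sqrt(-305979502/45553)) = 46946*(24556 + I*sqrt(13938284254606)/45553) = 1152805976 + 46946*I*sqrt(13938284254606)/45553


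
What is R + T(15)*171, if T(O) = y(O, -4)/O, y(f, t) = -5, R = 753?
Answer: 696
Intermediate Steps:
T(O) = -5/O
R + T(15)*171 = 753 - 5/15*171 = 753 - 5*1/15*171 = 753 - ⅓*171 = 753 - 57 = 696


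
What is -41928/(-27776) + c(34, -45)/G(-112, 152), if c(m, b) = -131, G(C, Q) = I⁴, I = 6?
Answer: 198047/140616 ≈ 1.4084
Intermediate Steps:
G(C, Q) = 1296 (G(C, Q) = 6⁴ = 1296)
-41928/(-27776) + c(34, -45)/G(-112, 152) = -41928/(-27776) - 131/1296 = -41928*(-1/27776) - 131*1/1296 = 5241/3472 - 131/1296 = 198047/140616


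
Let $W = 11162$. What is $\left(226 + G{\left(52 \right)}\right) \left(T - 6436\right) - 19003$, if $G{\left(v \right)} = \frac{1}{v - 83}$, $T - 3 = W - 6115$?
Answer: $- \frac{10298023}{31} \approx -3.3219 \cdot 10^{5}$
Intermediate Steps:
$T = 5050$ ($T = 3 + \left(11162 - 6115\right) = 3 + 5047 = 5050$)
$G{\left(v \right)} = \frac{1}{-83 + v}$
$\left(226 + G{\left(52 \right)}\right) \left(T - 6436\right) - 19003 = \left(226 + \frac{1}{-83 + 52}\right) \left(5050 - 6436\right) - 19003 = \left(226 + \frac{1}{-31}\right) \left(-1386\right) - 19003 = \left(226 - \frac{1}{31}\right) \left(-1386\right) - 19003 = \frac{7005}{31} \left(-1386\right) - 19003 = - \frac{9708930}{31} - 19003 = - \frac{10298023}{31}$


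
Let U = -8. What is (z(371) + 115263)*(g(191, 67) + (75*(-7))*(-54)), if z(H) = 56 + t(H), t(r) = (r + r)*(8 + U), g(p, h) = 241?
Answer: 3297085529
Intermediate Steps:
t(r) = 0 (t(r) = (r + r)*(8 - 8) = (2*r)*0 = 0)
z(H) = 56 (z(H) = 56 + 0 = 56)
(z(371) + 115263)*(g(191, 67) + (75*(-7))*(-54)) = (56 + 115263)*(241 + (75*(-7))*(-54)) = 115319*(241 - 525*(-54)) = 115319*(241 + 28350) = 115319*28591 = 3297085529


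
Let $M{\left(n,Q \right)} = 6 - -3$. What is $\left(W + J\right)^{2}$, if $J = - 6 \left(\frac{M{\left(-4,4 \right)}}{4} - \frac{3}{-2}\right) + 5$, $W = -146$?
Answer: $\frac{106929}{4} \approx 26732.0$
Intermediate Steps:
$M{\left(n,Q \right)} = 9$ ($M{\left(n,Q \right)} = 6 + 3 = 9$)
$J = - \frac{35}{2}$ ($J = - 6 \left(\frac{9}{4} - \frac{3}{-2}\right) + 5 = - 6 \left(9 \cdot \frac{1}{4} - - \frac{3}{2}\right) + 5 = - 6 \left(\frac{9}{4} + \frac{3}{2}\right) + 5 = \left(-6\right) \frac{15}{4} + 5 = - \frac{45}{2} + 5 = - \frac{35}{2} \approx -17.5$)
$\left(W + J\right)^{2} = \left(-146 - \frac{35}{2}\right)^{2} = \left(- \frac{327}{2}\right)^{2} = \frac{106929}{4}$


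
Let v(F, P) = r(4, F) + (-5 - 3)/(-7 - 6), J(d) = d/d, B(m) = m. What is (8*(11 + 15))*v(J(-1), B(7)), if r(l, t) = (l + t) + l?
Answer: 2000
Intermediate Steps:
J(d) = 1
r(l, t) = t + 2*l
v(F, P) = 112/13 + F (v(F, P) = (F + 2*4) + (-5 - 3)/(-7 - 6) = (F + 8) - 8/(-13) = (8 + F) - 8*(-1/13) = (8 + F) + 8/13 = 112/13 + F)
(8*(11 + 15))*v(J(-1), B(7)) = (8*(11 + 15))*(112/13 + 1) = (8*26)*(125/13) = 208*(125/13) = 2000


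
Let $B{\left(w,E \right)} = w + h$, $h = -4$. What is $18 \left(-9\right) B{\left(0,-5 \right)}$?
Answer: $648$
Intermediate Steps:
$B{\left(w,E \right)} = -4 + w$ ($B{\left(w,E \right)} = w - 4 = -4 + w$)
$18 \left(-9\right) B{\left(0,-5 \right)} = 18 \left(-9\right) \left(-4 + 0\right) = \left(-162\right) \left(-4\right) = 648$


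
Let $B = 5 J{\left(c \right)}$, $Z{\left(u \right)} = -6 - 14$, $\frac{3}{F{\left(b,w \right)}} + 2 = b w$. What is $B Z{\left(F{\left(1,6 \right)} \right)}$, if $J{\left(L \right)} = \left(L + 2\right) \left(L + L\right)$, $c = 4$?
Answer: $-4800$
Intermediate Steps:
$J{\left(L \right)} = 2 L \left(2 + L\right)$ ($J{\left(L \right)} = \left(2 + L\right) 2 L = 2 L \left(2 + L\right)$)
$F{\left(b,w \right)} = \frac{3}{-2 + b w}$
$Z{\left(u \right)} = -20$
$B = 240$ ($B = 5 \cdot 2 \cdot 4 \left(2 + 4\right) = 5 \cdot 2 \cdot 4 \cdot 6 = 5 \cdot 48 = 240$)
$B Z{\left(F{\left(1,6 \right)} \right)} = 240 \left(-20\right) = -4800$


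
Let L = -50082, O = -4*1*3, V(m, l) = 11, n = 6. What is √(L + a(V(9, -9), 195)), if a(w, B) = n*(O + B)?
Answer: 2*I*√12246 ≈ 221.32*I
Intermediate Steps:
O = -12 (O = -4*3 = -12)
a(w, B) = -72 + 6*B (a(w, B) = 6*(-12 + B) = -72 + 6*B)
√(L + a(V(9, -9), 195)) = √(-50082 + (-72 + 6*195)) = √(-50082 + (-72 + 1170)) = √(-50082 + 1098) = √(-48984) = 2*I*√12246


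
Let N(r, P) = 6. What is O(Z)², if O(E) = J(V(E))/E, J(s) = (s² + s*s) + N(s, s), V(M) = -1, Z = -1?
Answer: 64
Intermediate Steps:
J(s) = 6 + 2*s² (J(s) = (s² + s*s) + 6 = (s² + s²) + 6 = 2*s² + 6 = 6 + 2*s²)
O(E) = 8/E (O(E) = (6 + 2*(-1)²)/E = (6 + 2*1)/E = (6 + 2)/E = 8/E)
O(Z)² = (8/(-1))² = (8*(-1))² = (-8)² = 64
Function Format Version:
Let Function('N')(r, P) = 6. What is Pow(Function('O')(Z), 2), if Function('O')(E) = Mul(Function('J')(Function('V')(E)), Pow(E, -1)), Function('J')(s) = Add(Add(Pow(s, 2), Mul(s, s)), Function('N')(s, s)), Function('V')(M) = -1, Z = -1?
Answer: 64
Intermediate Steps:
Function('J')(s) = Add(6, Mul(2, Pow(s, 2))) (Function('J')(s) = Add(Add(Pow(s, 2), Mul(s, s)), 6) = Add(Add(Pow(s, 2), Pow(s, 2)), 6) = Add(Mul(2, Pow(s, 2)), 6) = Add(6, Mul(2, Pow(s, 2))))
Function('O')(E) = Mul(8, Pow(E, -1)) (Function('O')(E) = Mul(Add(6, Mul(2, Pow(-1, 2))), Pow(E, -1)) = Mul(Add(6, Mul(2, 1)), Pow(E, -1)) = Mul(Add(6, 2), Pow(E, -1)) = Mul(8, Pow(E, -1)))
Pow(Function('O')(Z), 2) = Pow(Mul(8, Pow(-1, -1)), 2) = Pow(Mul(8, -1), 2) = Pow(-8, 2) = 64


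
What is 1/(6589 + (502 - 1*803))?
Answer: 1/6288 ≈ 0.00015903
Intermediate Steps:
1/(6589 + (502 - 1*803)) = 1/(6589 + (502 - 803)) = 1/(6589 - 301) = 1/6288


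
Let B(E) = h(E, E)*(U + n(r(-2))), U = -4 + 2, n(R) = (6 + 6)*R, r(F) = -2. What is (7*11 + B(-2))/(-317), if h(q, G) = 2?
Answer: -25/317 ≈ -0.078864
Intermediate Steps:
n(R) = 12*R
U = -2
B(E) = -52 (B(E) = 2*(-2 + 12*(-2)) = 2*(-2 - 24) = 2*(-26) = -52)
(7*11 + B(-2))/(-317) = (7*11 - 52)/(-317) = (77 - 52)*(-1/317) = 25*(-1/317) = -25/317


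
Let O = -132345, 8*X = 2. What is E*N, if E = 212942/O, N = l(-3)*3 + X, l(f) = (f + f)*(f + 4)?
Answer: 444673/15570 ≈ 28.560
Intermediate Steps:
X = 1/4 (X = (1/8)*2 = 1/4 ≈ 0.25000)
l(f) = 2*f*(4 + f) (l(f) = (2*f)*(4 + f) = 2*f*(4 + f))
N = -71/4 (N = (2*(-3)*(4 - 3))*3 + 1/4 = (2*(-3)*1)*3 + 1/4 = -6*3 + 1/4 = -18 + 1/4 = -71/4 ≈ -17.750)
E = -12526/7785 (E = 212942/(-132345) = 212942*(-1/132345) = -12526/7785 ≈ -1.6090)
E*N = -12526/7785*(-71/4) = 444673/15570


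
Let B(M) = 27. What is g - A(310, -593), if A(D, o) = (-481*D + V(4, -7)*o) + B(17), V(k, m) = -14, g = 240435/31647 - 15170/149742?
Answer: 811655112817/5765067 ≈ 1.4079e+5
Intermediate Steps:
g = 43215490/5765067 (g = 240435*(1/31647) - 15170*1/149742 = 585/77 - 7585/74871 = 43215490/5765067 ≈ 7.4961)
A(D, o) = 27 - 481*D - 14*o (A(D, o) = (-481*D - 14*o) + 27 = 27 - 481*D - 14*o)
g - A(310, -593) = 43215490/5765067 - (27 - 481*310 - 14*(-593)) = 43215490/5765067 - (27 - 149110 + 8302) = 43215490/5765067 - 1*(-140781) = 43215490/5765067 + 140781 = 811655112817/5765067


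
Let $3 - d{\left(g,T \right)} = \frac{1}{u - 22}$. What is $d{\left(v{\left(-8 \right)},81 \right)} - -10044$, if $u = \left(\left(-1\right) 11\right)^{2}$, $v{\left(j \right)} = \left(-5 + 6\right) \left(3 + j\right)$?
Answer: $\frac{994652}{99} \approx 10047.0$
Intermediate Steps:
$v{\left(j \right)} = 3 + j$ ($v{\left(j \right)} = 1 \left(3 + j\right) = 3 + j$)
$u = 121$ ($u = \left(-11\right)^{2} = 121$)
$d{\left(g,T \right)} = \frac{296}{99}$ ($d{\left(g,T \right)} = 3 - \frac{1}{121 - 22} = 3 - \frac{1}{99} = \frac{296}{99}$)
$d{\left(v{\left(-8 \right)},81 \right)} - -10044 = \frac{296}{99} - -10044 = \frac{296}{99} + 10044 = \frac{994652}{99}$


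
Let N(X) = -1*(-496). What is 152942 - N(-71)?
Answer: 152446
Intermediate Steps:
N(X) = 496
152942 - N(-71) = 152942 - 1*496 = 152942 - 496 = 152446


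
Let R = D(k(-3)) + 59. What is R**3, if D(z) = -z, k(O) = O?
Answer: 238328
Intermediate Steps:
R = 62 (R = -1*(-3) + 59 = 3 + 59 = 62)
R**3 = 62**3 = 238328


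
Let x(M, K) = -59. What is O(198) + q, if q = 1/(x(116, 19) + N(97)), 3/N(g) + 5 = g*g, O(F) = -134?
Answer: -74357026/554833 ≈ -134.02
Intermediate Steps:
N(g) = 3/(-5 + g**2) (N(g) = 3/(-5 + g*g) = 3/(-5 + g**2))
q = -9404/554833 (q = 1/(-59 + 3/(-5 + 97**2)) = 1/(-59 + 3/(-5 + 9409)) = 1/(-59 + 3/9404) = 1/(-554833/9404) = -9404/554833 ≈ -0.016949)
O(198) + q = -134 - 9404/554833 = -74357026/554833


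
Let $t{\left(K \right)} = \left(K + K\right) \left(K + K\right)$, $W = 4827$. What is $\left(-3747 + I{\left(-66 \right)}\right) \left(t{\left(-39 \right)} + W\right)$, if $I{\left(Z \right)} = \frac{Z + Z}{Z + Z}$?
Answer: $-40872606$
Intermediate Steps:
$I{\left(Z \right)} = 1$ ($I{\left(Z \right)} = \frac{2 Z}{2 Z} = 2 Z \frac{1}{2 Z} = 1$)
$t{\left(K \right)} = 4 K^{2}$ ($t{\left(K \right)} = 2 K 2 K = 4 K^{2}$)
$\left(-3747 + I{\left(-66 \right)}\right) \left(t{\left(-39 \right)} + W\right) = \left(-3747 + 1\right) \left(4 \left(-39\right)^{2} + 4827\right) = - 3746 \left(4 \cdot 1521 + 4827\right) = - 3746 \left(6084 + 4827\right) = \left(-3746\right) 10911 = -40872606$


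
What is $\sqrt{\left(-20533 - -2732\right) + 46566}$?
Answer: $\sqrt{28765} \approx 169.6$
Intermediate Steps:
$\sqrt{\left(-20533 - -2732\right) + 46566} = \sqrt{\left(-20533 + 2732\right) + 46566} = \sqrt{-17801 + 46566} = \sqrt{28765}$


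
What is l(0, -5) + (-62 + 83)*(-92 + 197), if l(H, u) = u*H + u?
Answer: 2200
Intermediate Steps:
l(H, u) = u + H*u (l(H, u) = H*u + u = u + H*u)
l(0, -5) + (-62 + 83)*(-92 + 197) = -5*(1 + 0) + (-62 + 83)*(-92 + 197) = -5*1 + 21*105 = -5 + 2205 = 2200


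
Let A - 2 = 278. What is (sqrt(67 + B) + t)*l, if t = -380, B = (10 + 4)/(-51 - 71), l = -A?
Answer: 106400 - 1120*sqrt(15555)/61 ≈ 1.0411e+5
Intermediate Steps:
A = 280 (A = 2 + 278 = 280)
l = -280 (l = -1*280 = -280)
B = -7/61 (B = 14/(-122) = 14*(-1/122) = -7/61 ≈ -0.11475)
(sqrt(67 + B) + t)*l = (sqrt(67 - 7/61) - 380)*(-280) = (sqrt(4080/61) - 380)*(-280) = (4*sqrt(15555)/61 - 380)*(-280) = (-380 + 4*sqrt(15555)/61)*(-280) = 106400 - 1120*sqrt(15555)/61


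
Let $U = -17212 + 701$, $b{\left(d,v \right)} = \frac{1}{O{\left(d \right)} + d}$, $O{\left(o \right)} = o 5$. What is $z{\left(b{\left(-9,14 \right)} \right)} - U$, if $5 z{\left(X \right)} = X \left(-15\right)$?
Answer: $\frac{297199}{18} \approx 16511.0$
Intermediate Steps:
$O{\left(o \right)} = 5 o$
$b{\left(d,v \right)} = \frac{1}{6 d}$ ($b{\left(d,v \right)} = \frac{1}{5 d + d} = \frac{1}{6 d}$)
$U = -16511$
$z{\left(X \right)} = - 3 X$ ($z{\left(X \right)} = \frac{X \left(-15\right)}{5} = \frac{\left(-15\right) X}{5} = - 3 X$)
$z{\left(b{\left(-9,14 \right)} \right)} - U = - 3 \frac{1}{6 \left(-9\right)} - -16511 = - 3 \cdot \frac{1}{6} \left(- \frac{1}{9}\right) + 16511 = \left(-3\right) \left(- \frac{1}{54}\right) + 16511 = \frac{1}{18} + 16511 = \frac{297199}{18}$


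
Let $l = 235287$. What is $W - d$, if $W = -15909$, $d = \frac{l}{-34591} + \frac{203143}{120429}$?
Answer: $- \frac{66251760047341}{4165759539} \approx -15904.0$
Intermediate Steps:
$d = - \frac{21308458610}{4165759539}$ ($d = \frac{235287}{-34591} + \frac{203143}{120429} = 235287 \left(- \frac{1}{34591}\right) + 203143 \cdot \frac{1}{120429} = - \frac{235287}{34591} + \frac{203143}{120429} = - \frac{21308458610}{4165759539} \approx -5.1151$)
$W - d = -15909 - - \frac{21308458610}{4165759539} = -15909 + \frac{21308458610}{4165759539} = - \frac{66251760047341}{4165759539}$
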